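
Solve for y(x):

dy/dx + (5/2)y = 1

Using integrating factor method:

General solution: y = 2/5 + Ce^(-5x/2)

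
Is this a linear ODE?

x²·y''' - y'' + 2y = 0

Yes. Linear (y and its derivatives appear to the first power only, no products of y terms)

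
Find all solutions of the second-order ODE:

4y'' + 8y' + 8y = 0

Characteristic equation: 4r² + 8r + 8 = 0
Divide by 4: r² + 2r + 2 = 0
Roots: r = -1 ± i (complex conjugates)
General solution: y = e^(-x)(C₁cos(x) + C₂sin(x))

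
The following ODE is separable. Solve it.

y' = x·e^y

Separating variables and integrating:
-e^(-y) = x²/2 + C

General solution: y = -ln(C - x²/2)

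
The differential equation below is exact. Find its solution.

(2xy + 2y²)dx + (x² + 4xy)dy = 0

Verify exactness: ∂M/∂y = ∂N/∂x ✓
Find F(x,y) such that ∂F/∂x = M, ∂F/∂y = N
Solution: x²y + 2xy² = C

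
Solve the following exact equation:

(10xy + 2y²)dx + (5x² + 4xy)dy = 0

Verify exactness: ∂M/∂y = ∂N/∂x ✓
Find F(x,y) such that ∂F/∂x = M, ∂F/∂y = N
Solution: 5x²y + 2xy² = C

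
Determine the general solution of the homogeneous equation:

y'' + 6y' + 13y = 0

Characteristic equation: r² + 6r + 13 = 0
Roots: r = -3 ± 2i (complex conjugates)
General solution: y = e^(-3x)(C₁cos(2x) + C₂sin(2x))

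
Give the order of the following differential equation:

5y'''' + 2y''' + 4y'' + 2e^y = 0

The order is 4 (highest derivative is of order 4).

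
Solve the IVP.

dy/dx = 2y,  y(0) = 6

General solution: y = Ce^(2x)
Applying IC y(0) = 6:
Particular solution: y = 6e^(2x)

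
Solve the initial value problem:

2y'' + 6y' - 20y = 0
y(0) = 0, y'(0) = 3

General solution: y = C₁e^(2x) + C₂e^(-5x)
Applying ICs: C₁ = 3/7, C₂ = -3/7
Particular solution: y = (3/7)e^(2x) - (3/7)e^(-5x)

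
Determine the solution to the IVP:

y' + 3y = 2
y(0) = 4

General solution: y = 2/3 + Ce^(-3x)
Applying y(0) = 4: C = 4 - 2/3 = 10/3
Particular solution: y = 2/3 + (10/3)e^(-3x)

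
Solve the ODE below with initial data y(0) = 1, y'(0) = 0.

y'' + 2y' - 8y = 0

General solution: y = C₁e^(2x) + C₂e^(-4x)
Applying ICs: C₁ = 2/3, C₂ = 1/3
Particular solution: y = (2/3)e^(2x) + (1/3)e^(-4x)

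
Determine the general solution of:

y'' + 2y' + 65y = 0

Characteristic equation: r² + 2r + 65 = 0
Roots: r = -1 ± 8i (complex conjugates)
General solution: y = e^(-x)(C₁cos(8x) + C₂sin(8x))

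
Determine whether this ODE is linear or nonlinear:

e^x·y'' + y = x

Linear (y and its derivatives appear to the first power only, no products of y terms)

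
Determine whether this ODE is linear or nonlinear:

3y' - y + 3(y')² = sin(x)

Nonlinear ((y')² term)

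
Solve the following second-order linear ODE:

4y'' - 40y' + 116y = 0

Characteristic equation: 4r² - 40r + 116 = 0
Divide by 4: r² - 10r + 29 = 0
Roots: r = 5 ± 2i (complex conjugates)
General solution: y = e^(5x)(C₁cos(2x) + C₂sin(2x))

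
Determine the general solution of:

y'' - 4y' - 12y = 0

Characteristic equation: r² - 4r - 12 = 0
Roots: r = 6, -2 (distinct real)
General solution: y = C₁e^(6x) + C₂e^(-2x)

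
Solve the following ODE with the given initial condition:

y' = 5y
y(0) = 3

General solution: y = Ce^(5x)
Applying IC y(0) = 3:
Particular solution: y = 3e^(5x)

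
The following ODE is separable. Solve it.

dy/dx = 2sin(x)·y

Separating variables and integrating:
ln|y| = -2cos(x) + C

General solution: y = Ce^(-2cos(x))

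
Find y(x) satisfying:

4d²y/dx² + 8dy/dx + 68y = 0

Characteristic equation: 4r² + 8r + 68 = 0
Divide by 4: r² + 2r + 17 = 0
Roots: r = -1 ± 4i (complex conjugates)
General solution: y = e^(-x)(C₁cos(4x) + C₂sin(4x))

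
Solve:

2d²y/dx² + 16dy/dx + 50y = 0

Characteristic equation: 2r² + 16r + 50 = 0
Divide by 2: r² + 8r + 25 = 0
Roots: r = -4 ± 3i (complex conjugates)
General solution: y = e^(-4x)(C₁cos(3x) + C₂sin(3x))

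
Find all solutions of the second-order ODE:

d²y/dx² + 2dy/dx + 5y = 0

Characteristic equation: r² + 2r + 5 = 0
Roots: r = -1 ± 2i (complex conjugates)
General solution: y = e^(-x)(C₁cos(2x) + C₂sin(2x))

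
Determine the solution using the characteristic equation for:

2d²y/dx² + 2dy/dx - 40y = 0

Characteristic equation: 2r² + 2r - 40 = 0
Divide by 2: r² + r - 20 = 0
Roots: r = 4, -5 (distinct real)
General solution: y = C₁e^(4x) + C₂e^(-5x)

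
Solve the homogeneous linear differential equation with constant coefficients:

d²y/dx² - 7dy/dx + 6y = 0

Characteristic equation: r² - 7r + 6 = 0
Roots: r = 6, 1 (distinct real)
General solution: y = C₁e^(6x) + C₂e^x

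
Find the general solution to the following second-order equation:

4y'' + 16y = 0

Characteristic equation: 4r² + 16 = 0
Divide by 4: r² + 4 = 0
Roots: r = ±2i (complex conjugates)
General solution: y = C₁cos(2x) + C₂sin(2x)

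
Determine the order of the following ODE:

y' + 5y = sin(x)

The order is 1 (highest derivative is of order 1).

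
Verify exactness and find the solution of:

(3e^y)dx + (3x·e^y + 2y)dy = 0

Verify exactness: ∂M/∂y = ∂N/∂x ✓
Find F(x,y) such that ∂F/∂x = M, ∂F/∂y = N
Solution: 3x·e^y + y² = C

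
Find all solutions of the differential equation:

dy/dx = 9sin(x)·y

Separating variables and integrating:
ln|y| = -9cos(x) + C

General solution: y = Ce^(-9cos(x))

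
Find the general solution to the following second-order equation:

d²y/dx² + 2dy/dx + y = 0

Characteristic equation: r² + 2r + 1 = 0
Factored: (r + 1)² = 0
Repeated root: r = -1
General solution: y = (C₁ + C₂x)e^(-x)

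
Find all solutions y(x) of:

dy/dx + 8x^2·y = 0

Using integrating factor method:

General solution: y = Ce^(-8x^3/3)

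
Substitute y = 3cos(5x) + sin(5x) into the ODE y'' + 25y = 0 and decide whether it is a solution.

Verification:
y'' = -75cos(5x) - 25sin(5x)
y'' + 25y = 0 ✓

Yes, it is a solution.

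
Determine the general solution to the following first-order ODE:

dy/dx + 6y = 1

Using integrating factor method:

General solution: y = 1/6 + Ce^(-6x)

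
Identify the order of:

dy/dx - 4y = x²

The order is 1 (highest derivative is of order 1).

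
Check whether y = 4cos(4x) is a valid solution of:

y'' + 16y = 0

Verification:
y'' = -64cos(4x)
y'' + 16y = 0 ✓

Yes, it is a solution.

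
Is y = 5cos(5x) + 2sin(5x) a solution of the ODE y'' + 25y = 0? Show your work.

Verification:
y'' = -125cos(5x) - 50sin(5x)
y'' + 25y = 0 ✓

Yes, it is a solution.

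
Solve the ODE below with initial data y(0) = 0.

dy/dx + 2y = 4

General solution: y = 2 + Ce^(-2x)
Applying y(0) = 0: C = 0 - 2 = -2
Particular solution: y = 2 - 2e^(-2x)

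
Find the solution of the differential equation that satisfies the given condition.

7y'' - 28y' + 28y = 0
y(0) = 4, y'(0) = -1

General solution: y = (C₁ + C₂x)e^(2x)
Repeated root r = 2
Applying ICs: C₁ = 4, C₂ = -9
Particular solution: y = (4 - 9x)e^(2x)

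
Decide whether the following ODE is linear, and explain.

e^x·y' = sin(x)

Linear (y and its derivatives appear to the first power only, no products of y terms)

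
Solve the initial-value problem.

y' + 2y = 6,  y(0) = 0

General solution: y = 3 + Ce^(-2x)
Applying y(0) = 0: C = 0 - 3 = -3
Particular solution: y = 3 - 3e^(-2x)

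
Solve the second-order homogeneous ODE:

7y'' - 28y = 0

Characteristic equation: 7r² - 28 = 0
Divide by 7: r² - 4 = 0
Roots: r = 2, -2 (distinct real)
General solution: y = C₁e^(2x) + C₂e^(-2x)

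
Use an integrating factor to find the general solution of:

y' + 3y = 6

Using integrating factor method:

General solution: y = 2 + Ce^(-3x)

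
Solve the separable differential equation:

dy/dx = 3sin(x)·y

Separating variables and integrating:
ln|y| = -3cos(x) + C

General solution: y = Ce^(-3cos(x))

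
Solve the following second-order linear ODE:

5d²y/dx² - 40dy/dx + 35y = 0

Characteristic equation: 5r² - 40r + 35 = 0
Divide by 5: r² - 8r + 7 = 0
Roots: r = 7, 1 (distinct real)
General solution: y = C₁e^(7x) + C₂e^x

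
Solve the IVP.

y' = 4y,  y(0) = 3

General solution: y = Ce^(4x)
Applying IC y(0) = 3:
Particular solution: y = 3e^(4x)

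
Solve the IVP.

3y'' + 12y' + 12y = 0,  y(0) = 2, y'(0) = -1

General solution: y = (C₁ + C₂x)e^(-2x)
Repeated root r = -2
Applying ICs: C₁ = 2, C₂ = 3
Particular solution: y = (2 + 3x)e^(-2x)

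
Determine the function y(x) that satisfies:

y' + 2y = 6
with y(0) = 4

General solution: y = 3 + Ce^(-2x)
Applying y(0) = 4: C = 4 - 3 = 1
Particular solution: y = 3 + e^(-2x)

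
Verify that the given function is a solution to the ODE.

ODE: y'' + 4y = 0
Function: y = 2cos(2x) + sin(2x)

Verification:
y'' = -8cos(2x) - 4sin(2x)
y'' + 4y = 0 ✓

Yes, it is a solution.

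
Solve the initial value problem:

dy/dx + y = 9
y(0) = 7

General solution: y = 9 + Ce^(-x)
Applying y(0) = 7: C = 7 - 9 = -2
Particular solution: y = 9 - 2e^(-x)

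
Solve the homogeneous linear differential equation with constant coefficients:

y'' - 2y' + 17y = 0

Characteristic equation: r² - 2r + 17 = 0
Roots: r = 1 ± 4i (complex conjugates)
General solution: y = e^x(C₁cos(4x) + C₂sin(4x))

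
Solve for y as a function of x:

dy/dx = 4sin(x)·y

Separating variables and integrating:
ln|y| = -4cos(x) + C

General solution: y = Ce^(-4cos(x))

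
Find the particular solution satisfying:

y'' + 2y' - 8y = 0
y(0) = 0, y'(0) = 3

General solution: y = C₁e^(2x) + C₂e^(-4x)
Applying ICs: C₁ = 1/2, C₂ = -1/2
Particular solution: y = (1/2)e^(2x) - (1/2)e^(-4x)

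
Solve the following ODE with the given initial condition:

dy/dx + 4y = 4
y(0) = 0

General solution: y = 1 + Ce^(-4x)
Applying y(0) = 0: C = 0 - 1 = -1
Particular solution: y = 1 - e^(-4x)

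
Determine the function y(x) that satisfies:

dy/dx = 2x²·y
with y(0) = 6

General solution: y = Ce^(2x³/3)
Applying IC y(0) = 6:
Particular solution: y = 6e^(2x³/3)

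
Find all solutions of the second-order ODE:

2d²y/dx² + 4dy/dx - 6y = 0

Characteristic equation: 2r² + 4r - 6 = 0
Divide by 2: r² + 2r - 3 = 0
Roots: r = 1, -3 (distinct real)
General solution: y = C₁e^x + C₂e^(-3x)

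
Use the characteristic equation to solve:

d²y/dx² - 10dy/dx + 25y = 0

Characteristic equation: r² - 10r + 25 = 0
Factored: (r - 5)² = 0
Repeated root: r = 5
General solution: y = (C₁ + C₂x)e^(5x)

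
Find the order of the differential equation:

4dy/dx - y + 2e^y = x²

The order is 1 (highest derivative is of order 1).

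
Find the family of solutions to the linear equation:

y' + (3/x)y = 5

Using integrating factor method:

General solution: y = (5/4)x + Cx^(-3)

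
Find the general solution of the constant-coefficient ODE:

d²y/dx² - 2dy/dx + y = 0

Characteristic equation: r² - 2r + 1 = 0
Factored: (r - 1)² = 0
Repeated root: r = 1
General solution: y = (C₁ + C₂x)e^x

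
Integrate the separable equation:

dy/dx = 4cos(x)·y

Separating variables and integrating:
ln|y| = 4sin(x) + C

General solution: y = Ce^(4sin(x))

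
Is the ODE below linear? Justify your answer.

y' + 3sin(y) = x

No. Nonlinear (sin(y) is nonlinear in y)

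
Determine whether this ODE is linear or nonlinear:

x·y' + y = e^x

Linear (y and its derivatives appear to the first power only, no products of y terms)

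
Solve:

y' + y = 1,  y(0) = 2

General solution: y = 1 + Ce^(-x)
Applying y(0) = 2: C = 2 - 1 = 1
Particular solution: y = 1 + e^(-x)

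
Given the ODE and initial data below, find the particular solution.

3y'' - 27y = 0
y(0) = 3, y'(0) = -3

General solution: y = C₁e^(3x) + C₂e^(-3x)
Applying ICs: C₁ = 1, C₂ = 2
Particular solution: y = e^(3x) + 2e^(-3x)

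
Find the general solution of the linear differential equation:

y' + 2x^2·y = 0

Using integrating factor method:

General solution: y = Ce^(-2x^3/3)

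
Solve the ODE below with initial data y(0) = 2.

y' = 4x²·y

General solution: y = Ce^(4x³/3)
Applying IC y(0) = 2:
Particular solution: y = 2e^(4x³/3)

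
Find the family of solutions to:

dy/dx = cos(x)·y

Separating variables and integrating:
ln|y| = sin(x) + C

General solution: y = Ce^(sin(x))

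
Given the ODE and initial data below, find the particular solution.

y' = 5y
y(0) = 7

General solution: y = Ce^(5x)
Applying IC y(0) = 7:
Particular solution: y = 7e^(5x)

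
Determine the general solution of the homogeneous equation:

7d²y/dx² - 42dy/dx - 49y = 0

Characteristic equation: 7r² - 42r - 49 = 0
Divide by 7: r² - 6r - 7 = 0
Roots: r = 7, -1 (distinct real)
General solution: y = C₁e^(7x) + C₂e^(-x)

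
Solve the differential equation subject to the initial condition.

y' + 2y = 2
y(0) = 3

General solution: y = 1 + Ce^(-2x)
Applying y(0) = 3: C = 3 - 1 = 2
Particular solution: y = 1 + 2e^(-2x)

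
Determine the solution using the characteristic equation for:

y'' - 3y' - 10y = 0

Characteristic equation: r² - 3r - 10 = 0
Roots: r = 5, -2 (distinct real)
General solution: y = C₁e^(5x) + C₂e^(-2x)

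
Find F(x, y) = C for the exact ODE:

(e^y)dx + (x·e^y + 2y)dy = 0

Verify exactness: ∂M/∂y = ∂N/∂x ✓
Find F(x,y) such that ∂F/∂x = M, ∂F/∂y = N
Solution: x·e^y + y² = C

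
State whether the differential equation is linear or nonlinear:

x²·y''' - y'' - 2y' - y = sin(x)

Linear (y and its derivatives appear to the first power only, no products of y terms)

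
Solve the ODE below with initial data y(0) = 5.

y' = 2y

General solution: y = Ce^(2x)
Applying IC y(0) = 5:
Particular solution: y = 5e^(2x)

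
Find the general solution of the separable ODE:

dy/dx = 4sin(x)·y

Separating variables and integrating:
ln|y| = -4cos(x) + C

General solution: y = Ce^(-4cos(x))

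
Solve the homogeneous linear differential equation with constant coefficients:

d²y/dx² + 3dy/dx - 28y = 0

Characteristic equation: r² + 3r - 28 = 0
Roots: r = 4, -7 (distinct real)
General solution: y = C₁e^(4x) + C₂e^(-7x)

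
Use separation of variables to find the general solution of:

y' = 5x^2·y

Separating variables and integrating:
ln|y| = 5x^3/3 + C

General solution: y = Ce^(5x^3/3)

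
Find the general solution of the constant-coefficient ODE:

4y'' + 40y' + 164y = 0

Characteristic equation: 4r² + 40r + 164 = 0
Divide by 4: r² + 10r + 41 = 0
Roots: r = -5 ± 4i (complex conjugates)
General solution: y = e^(-5x)(C₁cos(4x) + C₂sin(4x))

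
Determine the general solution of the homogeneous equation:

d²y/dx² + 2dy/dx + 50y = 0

Characteristic equation: r² + 2r + 50 = 0
Roots: r = -1 ± 7i (complex conjugates)
General solution: y = e^(-x)(C₁cos(7x) + C₂sin(7x))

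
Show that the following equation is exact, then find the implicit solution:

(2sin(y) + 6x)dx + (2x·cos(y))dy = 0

Verify exactness: ∂M/∂y = ∂N/∂x ✓
Find F(x,y) such that ∂F/∂x = M, ∂F/∂y = N
Solution: 2x·sin(y) + 3x² = C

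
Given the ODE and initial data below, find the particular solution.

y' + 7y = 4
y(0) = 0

General solution: y = 4/7 + Ce^(-7x)
Applying y(0) = 0: C = 0 - 4/7 = -4/7
Particular solution: y = 4/7 - (4/7)e^(-7x)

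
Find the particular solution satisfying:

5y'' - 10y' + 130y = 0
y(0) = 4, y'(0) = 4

General solution: y = e^x(C₁cos(5x) + C₂sin(5x))
Complex roots r = 1 ± 5i
Applying ICs: C₁ = 4, C₂ = 0
Particular solution: y = e^x(4cos(5x))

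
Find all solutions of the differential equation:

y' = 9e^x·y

Separating variables and integrating:
ln|y| = 9e^x + C

General solution: y = Ce^(9e^x)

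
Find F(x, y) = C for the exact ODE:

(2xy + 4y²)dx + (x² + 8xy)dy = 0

Verify exactness: ∂M/∂y = ∂N/∂x ✓
Find F(x,y) such that ∂F/∂x = M, ∂F/∂y = N
Solution: x²y + 4xy² = C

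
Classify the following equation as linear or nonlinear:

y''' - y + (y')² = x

Nonlinear ((y')² term)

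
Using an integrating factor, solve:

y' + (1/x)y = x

Using integrating factor method:

General solution: y = (1/3)x^2 + C/x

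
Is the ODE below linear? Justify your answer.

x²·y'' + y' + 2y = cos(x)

Yes. Linear (y and its derivatives appear to the first power only, no products of y terms)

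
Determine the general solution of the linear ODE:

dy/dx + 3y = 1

Using integrating factor method:

General solution: y = 1/3 + Ce^(-3x)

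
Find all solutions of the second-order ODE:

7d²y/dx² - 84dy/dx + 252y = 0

Characteristic equation: 7r² - 84r + 252 = 0
Divide by 7: r² - 12r + 36 = 0
Factored: (r - 6)² = 0
Repeated root: r = 6
General solution: y = (C₁ + C₂x)e^(6x)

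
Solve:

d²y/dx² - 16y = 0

Characteristic equation: r² - 16 = 0
Roots: r = 4, -4 (distinct real)
General solution: y = C₁e^(4x) + C₂e^(-4x)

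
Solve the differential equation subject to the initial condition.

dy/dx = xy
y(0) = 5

General solution: y = Ce^(x²/2)
Applying IC y(0) = 5:
Particular solution: y = 5e^(x²/2)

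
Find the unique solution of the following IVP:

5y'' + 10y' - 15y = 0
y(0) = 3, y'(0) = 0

General solution: y = C₁e^x + C₂e^(-3x)
Applying ICs: C₁ = 9/4, C₂ = 3/4
Particular solution: y = (9/4)e^x + (3/4)e^(-3x)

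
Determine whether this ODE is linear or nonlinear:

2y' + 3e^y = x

Nonlinear (e^y is nonlinear in y)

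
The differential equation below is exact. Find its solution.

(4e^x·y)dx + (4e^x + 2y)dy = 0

Verify exactness: ∂M/∂y = ∂N/∂x ✓
Find F(x,y) such that ∂F/∂x = M, ∂F/∂y = N
Solution: 4e^x·y + y² = C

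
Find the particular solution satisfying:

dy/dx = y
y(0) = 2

General solution: y = Ce^x
Applying IC y(0) = 2:
Particular solution: y = 2e^x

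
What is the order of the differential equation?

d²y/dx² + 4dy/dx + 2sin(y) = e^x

The order is 2 (highest derivative is of order 2).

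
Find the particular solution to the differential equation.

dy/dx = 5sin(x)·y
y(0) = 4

General solution: y = Ce^(-5cos(x))
Applying IC y(0) = 4:
Particular solution: y = 4e^(5(1-cos(x)))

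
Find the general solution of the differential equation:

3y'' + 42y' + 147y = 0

Characteristic equation: 3r² + 42r + 147 = 0
Divide by 3: r² + 14r + 49 = 0
Factored: (r + 7)² = 0
Repeated root: r = -7
General solution: y = (C₁ + C₂x)e^(-7x)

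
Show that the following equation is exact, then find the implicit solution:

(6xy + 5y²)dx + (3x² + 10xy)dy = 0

Verify exactness: ∂M/∂y = ∂N/∂x ✓
Find F(x,y) such that ∂F/∂x = M, ∂F/∂y = N
Solution: 3x²y + 5xy² = C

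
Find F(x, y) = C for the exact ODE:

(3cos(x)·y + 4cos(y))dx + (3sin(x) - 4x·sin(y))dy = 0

Verify exactness: ∂M/∂y = ∂N/∂x ✓
Find F(x,y) such that ∂F/∂x = M, ∂F/∂y = N
Solution: 3sin(x)·y + 4x·cos(y) = C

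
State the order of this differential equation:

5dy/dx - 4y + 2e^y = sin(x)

The order is 1 (highest derivative is of order 1).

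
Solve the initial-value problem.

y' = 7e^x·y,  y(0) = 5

General solution: y = Ce^(7e^x)
Applying IC y(0) = 5:
Particular solution: y = 5e^(7(e^x - 1))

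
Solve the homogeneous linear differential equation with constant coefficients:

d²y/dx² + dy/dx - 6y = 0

Characteristic equation: r² + r - 6 = 0
Roots: r = 2, -3 (distinct real)
General solution: y = C₁e^(2x) + C₂e^(-3x)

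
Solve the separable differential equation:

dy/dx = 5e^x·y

Separating variables and integrating:
ln|y| = 5e^x + C

General solution: y = Ce^(5e^x)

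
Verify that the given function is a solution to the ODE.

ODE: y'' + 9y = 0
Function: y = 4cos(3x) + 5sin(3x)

Verification:
y'' = -36cos(3x) - 45sin(3x)
y'' + 9y = 0 ✓

Yes, it is a solution.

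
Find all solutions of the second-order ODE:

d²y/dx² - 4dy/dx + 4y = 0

Characteristic equation: r² - 4r + 4 = 0
Factored: (r - 2)² = 0
Repeated root: r = 2
General solution: y = (C₁ + C₂x)e^(2x)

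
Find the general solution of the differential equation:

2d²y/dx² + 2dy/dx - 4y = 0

Characteristic equation: 2r² + 2r - 4 = 0
Divide by 2: r² + r - 2 = 0
Roots: r = 1, -2 (distinct real)
General solution: y = C₁e^x + C₂e^(-2x)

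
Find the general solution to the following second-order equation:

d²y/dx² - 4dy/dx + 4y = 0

Characteristic equation: r² - 4r + 4 = 0
Factored: (r - 2)² = 0
Repeated root: r = 2
General solution: y = (C₁ + C₂x)e^(2x)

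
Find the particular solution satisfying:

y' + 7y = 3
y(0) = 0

General solution: y = 3/7 + Ce^(-7x)
Applying y(0) = 0: C = 0 - 3/7 = -3/7
Particular solution: y = 3/7 - (3/7)e^(-7x)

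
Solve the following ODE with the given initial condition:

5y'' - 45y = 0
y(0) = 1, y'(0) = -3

General solution: y = C₁e^(3x) + C₂e^(-3x)
Applying ICs: C₁ = 0, C₂ = 1
Particular solution: y = e^(-3x)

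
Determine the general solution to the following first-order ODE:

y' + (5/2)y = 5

Using integrating factor method:

General solution: y = 2 + Ce^(-5x/2)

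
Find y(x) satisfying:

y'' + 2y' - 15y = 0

Characteristic equation: r² + 2r - 15 = 0
Roots: r = 3, -5 (distinct real)
General solution: y = C₁e^(3x) + C₂e^(-5x)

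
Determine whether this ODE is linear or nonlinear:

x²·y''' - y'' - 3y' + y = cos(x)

Linear (y and its derivatives appear to the first power only, no products of y terms)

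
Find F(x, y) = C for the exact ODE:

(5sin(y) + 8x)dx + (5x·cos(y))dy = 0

Verify exactness: ∂M/∂y = ∂N/∂x ✓
Find F(x,y) such that ∂F/∂x = M, ∂F/∂y = N
Solution: 5x·sin(y) + 4x² = C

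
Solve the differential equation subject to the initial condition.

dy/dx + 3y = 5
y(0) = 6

General solution: y = 5/3 + Ce^(-3x)
Applying y(0) = 6: C = 6 - 5/3 = 13/3
Particular solution: y = 5/3 + (13/3)e^(-3x)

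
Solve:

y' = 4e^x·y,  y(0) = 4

General solution: y = Ce^(4e^x)
Applying IC y(0) = 4:
Particular solution: y = 4e^(4(e^x - 1))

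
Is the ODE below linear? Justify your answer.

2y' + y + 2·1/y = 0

No. Nonlinear (1/y term)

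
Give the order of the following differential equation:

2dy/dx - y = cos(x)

The order is 1 (highest derivative is of order 1).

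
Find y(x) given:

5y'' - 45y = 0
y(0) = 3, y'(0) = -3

General solution: y = C₁e^(3x) + C₂e^(-3x)
Applying ICs: C₁ = 1, C₂ = 2
Particular solution: y = e^(3x) + 2e^(-3x)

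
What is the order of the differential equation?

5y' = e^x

The order is 1 (highest derivative is of order 1).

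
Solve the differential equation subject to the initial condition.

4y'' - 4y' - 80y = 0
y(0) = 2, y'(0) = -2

General solution: y = C₁e^(5x) + C₂e^(-4x)
Applying ICs: C₁ = 2/3, C₂ = 4/3
Particular solution: y = (2/3)e^(5x) + (4/3)e^(-4x)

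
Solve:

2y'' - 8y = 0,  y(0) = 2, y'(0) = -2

General solution: y = C₁e^(2x) + C₂e^(-2x)
Applying ICs: C₁ = 1/2, C₂ = 3/2
Particular solution: y = (1/2)e^(2x) + (3/2)e^(-2x)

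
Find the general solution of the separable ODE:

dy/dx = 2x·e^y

Separating variables and integrating:
-e^(-y) = x² + C

General solution: y = -ln(C - x²)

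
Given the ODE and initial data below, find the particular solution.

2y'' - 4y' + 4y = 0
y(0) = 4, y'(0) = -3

General solution: y = e^x(C₁cos(x) + C₂sin(x))
Complex roots r = 1 ± i
Applying ICs: C₁ = 4, C₂ = -7
Particular solution: y = e^x(4cos(x) - 7sin(x))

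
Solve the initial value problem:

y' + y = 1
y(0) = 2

General solution: y = 1 + Ce^(-x)
Applying y(0) = 2: C = 2 - 1 = 1
Particular solution: y = 1 + e^(-x)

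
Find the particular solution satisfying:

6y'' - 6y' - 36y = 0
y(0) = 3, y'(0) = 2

General solution: y = C₁e^(3x) + C₂e^(-2x)
Applying ICs: C₁ = 8/5, C₂ = 7/5
Particular solution: y = (8/5)e^(3x) + (7/5)e^(-2x)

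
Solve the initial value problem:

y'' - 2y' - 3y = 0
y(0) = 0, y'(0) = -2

General solution: y = C₁e^(3x) + C₂e^(-x)
Applying ICs: C₁ = -1/2, C₂ = 1/2
Particular solution: y = -(1/2)e^(3x) + (1/2)e^(-x)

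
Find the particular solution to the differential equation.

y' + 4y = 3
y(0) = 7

General solution: y = 3/4 + Ce^(-4x)
Applying y(0) = 7: C = 7 - 3/4 = 25/4
Particular solution: y = 3/4 + (25/4)e^(-4x)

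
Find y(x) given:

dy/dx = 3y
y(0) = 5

General solution: y = Ce^(3x)
Applying IC y(0) = 5:
Particular solution: y = 5e^(3x)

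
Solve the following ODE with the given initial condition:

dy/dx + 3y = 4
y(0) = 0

General solution: y = 4/3 + Ce^(-3x)
Applying y(0) = 0: C = 0 - 4/3 = -4/3
Particular solution: y = 4/3 - (4/3)e^(-3x)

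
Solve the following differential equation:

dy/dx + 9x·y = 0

Using integrating factor method:

General solution: y = Ce^(-9x^2/2)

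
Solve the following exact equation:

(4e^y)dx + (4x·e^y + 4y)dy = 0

Verify exactness: ∂M/∂y = ∂N/∂x ✓
Find F(x,y) such that ∂F/∂x = M, ∂F/∂y = N
Solution: 4x·e^y + 2y² = C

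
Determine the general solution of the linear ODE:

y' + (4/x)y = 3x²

Using integrating factor method:

General solution: y = (3/7)x^3 + Cx^(-4)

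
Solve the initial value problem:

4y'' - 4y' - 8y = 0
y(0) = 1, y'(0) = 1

General solution: y = C₁e^(2x) + C₂e^(-x)
Applying ICs: C₁ = 2/3, C₂ = 1/3
Particular solution: y = (2/3)e^(2x) + (1/3)e^(-x)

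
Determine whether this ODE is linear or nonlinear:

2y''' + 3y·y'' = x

Nonlinear (y·y'' term)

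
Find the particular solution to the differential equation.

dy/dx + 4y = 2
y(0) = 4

General solution: y = 1/2 + Ce^(-4x)
Applying y(0) = 4: C = 4 - 1/2 = 7/2
Particular solution: y = 1/2 + (7/2)e^(-4x)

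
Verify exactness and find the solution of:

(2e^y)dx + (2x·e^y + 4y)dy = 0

Verify exactness: ∂M/∂y = ∂N/∂x ✓
Find F(x,y) such that ∂F/∂x = M, ∂F/∂y = N
Solution: 2x·e^y + 2y² = C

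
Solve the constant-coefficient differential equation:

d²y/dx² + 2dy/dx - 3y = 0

Characteristic equation: r² + 2r - 3 = 0
Roots: r = 1, -3 (distinct real)
General solution: y = C₁e^x + C₂e^(-3x)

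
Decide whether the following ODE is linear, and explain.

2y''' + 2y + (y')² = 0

Nonlinear ((y')² term)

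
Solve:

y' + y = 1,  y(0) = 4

General solution: y = 1 + Ce^(-x)
Applying y(0) = 4: C = 4 - 1 = 3
Particular solution: y = 1 + 3e^(-x)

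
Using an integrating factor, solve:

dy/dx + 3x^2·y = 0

Using integrating factor method:

General solution: y = Ce^(-x^3)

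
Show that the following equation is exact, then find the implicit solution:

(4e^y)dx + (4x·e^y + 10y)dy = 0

Verify exactness: ∂M/∂y = ∂N/∂x ✓
Find F(x,y) such that ∂F/∂x = M, ∂F/∂y = N
Solution: 4x·e^y + 5y² = C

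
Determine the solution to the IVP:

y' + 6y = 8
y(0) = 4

General solution: y = 4/3 + Ce^(-6x)
Applying y(0) = 4: C = 4 - 4/3 = 8/3
Particular solution: y = 4/3 + (8/3)e^(-6x)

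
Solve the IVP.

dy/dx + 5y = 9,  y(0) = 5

General solution: y = 9/5 + Ce^(-5x)
Applying y(0) = 5: C = 5 - 9/5 = 16/5
Particular solution: y = 9/5 + (16/5)e^(-5x)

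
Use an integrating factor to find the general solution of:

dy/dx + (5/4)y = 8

Using integrating factor method:

General solution: y = 32/5 + Ce^(-5x/4)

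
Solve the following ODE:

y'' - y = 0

Characteristic equation: r² - 1 = 0
Roots: r = 1, -1 (distinct real)
General solution: y = C₁e^x + C₂e^(-x)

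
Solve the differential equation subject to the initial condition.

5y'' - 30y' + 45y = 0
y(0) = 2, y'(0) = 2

General solution: y = (C₁ + C₂x)e^(3x)
Repeated root r = 3
Applying ICs: C₁ = 2, C₂ = -4
Particular solution: y = (2 - 4x)e^(3x)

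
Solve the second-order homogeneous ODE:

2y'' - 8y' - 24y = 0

Characteristic equation: 2r² - 8r - 24 = 0
Divide by 2: r² - 4r - 12 = 0
Roots: r = 6, -2 (distinct real)
General solution: y = C₁e^(6x) + C₂e^(-2x)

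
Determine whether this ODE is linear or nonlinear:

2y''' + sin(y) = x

Nonlinear (sin(y) is nonlinear in y)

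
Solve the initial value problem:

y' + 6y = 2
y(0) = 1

General solution: y = 1/3 + Ce^(-6x)
Applying y(0) = 1: C = 1 - 1/3 = 2/3
Particular solution: y = 1/3 + (2/3)e^(-6x)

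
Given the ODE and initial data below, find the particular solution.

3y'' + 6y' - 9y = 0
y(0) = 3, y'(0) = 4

General solution: y = C₁e^x + C₂e^(-3x)
Applying ICs: C₁ = 13/4, C₂ = -1/4
Particular solution: y = (13/4)e^x - (1/4)e^(-3x)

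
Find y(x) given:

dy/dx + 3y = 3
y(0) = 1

General solution: y = 1 + Ce^(-3x)
Applying y(0) = 1: C = 1 - 1 = 0
Particular solution: y = 1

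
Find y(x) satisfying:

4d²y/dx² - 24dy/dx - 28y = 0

Characteristic equation: 4r² - 24r - 28 = 0
Divide by 4: r² - 6r - 7 = 0
Roots: r = 7, -1 (distinct real)
General solution: y = C₁e^(7x) + C₂e^(-x)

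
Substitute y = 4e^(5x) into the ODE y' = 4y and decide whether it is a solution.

Verification:
y = 4e^(5x)
y' = 20e^(5x)
But 4y = 16e^(5x)
y' ≠ 4y — the derivative does not match

No, it is not a solution.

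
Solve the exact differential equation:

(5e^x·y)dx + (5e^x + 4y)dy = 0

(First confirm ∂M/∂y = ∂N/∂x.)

Verify exactness: ∂M/∂y = ∂N/∂x ✓
Find F(x,y) such that ∂F/∂x = M, ∂F/∂y = N
Solution: 5e^x·y + 2y² = C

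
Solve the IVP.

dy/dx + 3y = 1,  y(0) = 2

General solution: y = 1/3 + Ce^(-3x)
Applying y(0) = 2: C = 2 - 1/3 = 5/3
Particular solution: y = 1/3 + (5/3)e^(-3x)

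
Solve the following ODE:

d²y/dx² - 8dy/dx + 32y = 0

Characteristic equation: r² - 8r + 32 = 0
Roots: r = 4 ± 4i (complex conjugates)
General solution: y = e^(4x)(C₁cos(4x) + C₂sin(4x))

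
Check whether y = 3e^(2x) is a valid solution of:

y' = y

Verification:
y = 3e^(2x)
y' = 6e^(2x)
But y = 3e^(2x)
y' ≠ y — the derivative does not match

No, it is not a solution.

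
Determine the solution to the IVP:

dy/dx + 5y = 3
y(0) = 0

General solution: y = 3/5 + Ce^(-5x)
Applying y(0) = 0: C = 0 - 3/5 = -3/5
Particular solution: y = 3/5 - (3/5)e^(-5x)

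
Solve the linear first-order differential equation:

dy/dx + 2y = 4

Using integrating factor method:

General solution: y = 2 + Ce^(-2x)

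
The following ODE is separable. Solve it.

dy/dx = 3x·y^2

Separating variables and integrating:
-1/y = 3x^2/2 + C

General solution: y^-1 = (-3/2)x^2 + C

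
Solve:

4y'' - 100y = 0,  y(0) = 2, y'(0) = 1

General solution: y = C₁e^(5x) + C₂e^(-5x)
Applying ICs: C₁ = 11/10, C₂ = 9/10
Particular solution: y = (11/10)e^(5x) + (9/10)e^(-5x)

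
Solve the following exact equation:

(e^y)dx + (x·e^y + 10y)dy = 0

Verify exactness: ∂M/∂y = ∂N/∂x ✓
Find F(x,y) such that ∂F/∂x = M, ∂F/∂y = N
Solution: x·e^y + 5y² = C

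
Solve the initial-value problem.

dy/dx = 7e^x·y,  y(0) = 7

General solution: y = Ce^(7e^x)
Applying IC y(0) = 7:
Particular solution: y = 7e^(7(e^x - 1))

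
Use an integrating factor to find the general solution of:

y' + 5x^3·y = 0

Using integrating factor method:

General solution: y = Ce^(-5x^4/4)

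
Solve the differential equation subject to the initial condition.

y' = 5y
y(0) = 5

General solution: y = Ce^(5x)
Applying IC y(0) = 5:
Particular solution: y = 5e^(5x)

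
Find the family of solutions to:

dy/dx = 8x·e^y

Separating variables and integrating:
-e^(-y) = 4x² + C

General solution: y = -ln(C - 4x²)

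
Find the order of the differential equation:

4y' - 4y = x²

The order is 1 (highest derivative is of order 1).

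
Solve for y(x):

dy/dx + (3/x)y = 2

Using integrating factor method:

General solution: y = (1/2)x + Cx^(-3)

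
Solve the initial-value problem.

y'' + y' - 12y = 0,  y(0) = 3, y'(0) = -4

General solution: y = C₁e^(3x) + C₂e^(-4x)
Applying ICs: C₁ = 8/7, C₂ = 13/7
Particular solution: y = (8/7)e^(3x) + (13/7)e^(-4x)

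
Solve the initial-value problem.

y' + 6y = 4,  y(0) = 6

General solution: y = 2/3 + Ce^(-6x)
Applying y(0) = 6: C = 6 - 2/3 = 16/3
Particular solution: y = 2/3 + (16/3)e^(-6x)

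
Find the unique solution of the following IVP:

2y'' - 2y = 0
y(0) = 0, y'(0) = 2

General solution: y = C₁e^x + C₂e^(-x)
Applying ICs: C₁ = 1, C₂ = -1
Particular solution: y = e^x - e^(-x)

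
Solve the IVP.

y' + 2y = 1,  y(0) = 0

General solution: y = 1/2 + Ce^(-2x)
Applying y(0) = 0: C = 0 - 1/2 = -1/2
Particular solution: y = 1/2 - (1/2)e^(-2x)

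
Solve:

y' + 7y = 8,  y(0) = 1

General solution: y = 8/7 + Ce^(-7x)
Applying y(0) = 1: C = 1 - 8/7 = -1/7
Particular solution: y = 8/7 - (1/7)e^(-7x)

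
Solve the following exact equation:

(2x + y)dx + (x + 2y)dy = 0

Verify exactness: ∂M/∂y = ∂N/∂x ✓
Find F(x,y) such that ∂F/∂x = M, ∂F/∂y = N
Solution: x² + xy + y² = C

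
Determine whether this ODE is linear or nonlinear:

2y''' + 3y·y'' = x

Nonlinear (y·y'' term)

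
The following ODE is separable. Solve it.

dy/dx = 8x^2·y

Separating variables and integrating:
ln|y| = 8x^3/3 + C

General solution: y = Ce^(8x^3/3)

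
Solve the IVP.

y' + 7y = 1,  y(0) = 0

General solution: y = 1/7 + Ce^(-7x)
Applying y(0) = 0: C = 0 - 1/7 = -1/7
Particular solution: y = 1/7 - (1/7)e^(-7x)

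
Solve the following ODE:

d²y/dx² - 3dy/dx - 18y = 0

Characteristic equation: r² - 3r - 18 = 0
Roots: r = 6, -3 (distinct real)
General solution: y = C₁e^(6x) + C₂e^(-3x)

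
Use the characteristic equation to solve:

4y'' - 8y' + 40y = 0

Characteristic equation: 4r² - 8r + 40 = 0
Divide by 4: r² - 2r + 10 = 0
Roots: r = 1 ± 3i (complex conjugates)
General solution: y = e^x(C₁cos(3x) + C₂sin(3x))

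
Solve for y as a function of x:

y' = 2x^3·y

Separating variables and integrating:
ln|y| = x^4/2 + C

General solution: y = Ce^(x^4/2)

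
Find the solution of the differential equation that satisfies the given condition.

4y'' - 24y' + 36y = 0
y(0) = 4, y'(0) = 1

General solution: y = (C₁ + C₂x)e^(3x)
Repeated root r = 3
Applying ICs: C₁ = 4, C₂ = -11
Particular solution: y = (4 - 11x)e^(3x)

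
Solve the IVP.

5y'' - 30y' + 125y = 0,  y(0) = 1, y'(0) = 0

General solution: y = e^(3x)(C₁cos(4x) + C₂sin(4x))
Complex roots r = 3 ± 4i
Applying ICs: C₁ = 1, C₂ = -3/4
Particular solution: y = e^(3x)(cos(4x) - (3/4)sin(4x))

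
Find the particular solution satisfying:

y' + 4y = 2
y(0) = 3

General solution: y = 1/2 + Ce^(-4x)
Applying y(0) = 3: C = 3 - 1/2 = 5/2
Particular solution: y = 1/2 + (5/2)e^(-4x)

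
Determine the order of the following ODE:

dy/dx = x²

The order is 1 (highest derivative is of order 1).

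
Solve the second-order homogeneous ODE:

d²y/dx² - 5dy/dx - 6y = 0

Characteristic equation: r² - 5r - 6 = 0
Roots: r = 6, -1 (distinct real)
General solution: y = C₁e^(6x) + C₂e^(-x)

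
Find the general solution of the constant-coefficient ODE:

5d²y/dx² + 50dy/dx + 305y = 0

Characteristic equation: 5r² + 50r + 305 = 0
Divide by 5: r² + 10r + 61 = 0
Roots: r = -5 ± 6i (complex conjugates)
General solution: y = e^(-5x)(C₁cos(6x) + C₂sin(6x))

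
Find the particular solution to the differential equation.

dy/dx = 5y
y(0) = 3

General solution: y = Ce^(5x)
Applying IC y(0) = 3:
Particular solution: y = 3e^(5x)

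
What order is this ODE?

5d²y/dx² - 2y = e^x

The order is 2 (highest derivative is of order 2).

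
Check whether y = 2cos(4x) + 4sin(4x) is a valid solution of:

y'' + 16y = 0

Verification:
y'' = -32cos(4x) - 64sin(4x)
y'' + 16y = 0 ✓

Yes, it is a solution.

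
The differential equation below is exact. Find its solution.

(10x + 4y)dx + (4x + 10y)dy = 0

Verify exactness: ∂M/∂y = ∂N/∂x ✓
Find F(x,y) such that ∂F/∂x = M, ∂F/∂y = N
Solution: 5x² + 4xy + 5y² = C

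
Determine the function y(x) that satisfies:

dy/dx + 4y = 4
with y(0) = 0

General solution: y = 1 + Ce^(-4x)
Applying y(0) = 0: C = 0 - 1 = -1
Particular solution: y = 1 - e^(-4x)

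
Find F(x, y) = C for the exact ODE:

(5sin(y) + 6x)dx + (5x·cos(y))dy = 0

Verify exactness: ∂M/∂y = ∂N/∂x ✓
Find F(x,y) such that ∂F/∂x = M, ∂F/∂y = N
Solution: 5x·sin(y) + 3x² = C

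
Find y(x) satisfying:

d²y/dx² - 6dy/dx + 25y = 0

Characteristic equation: r² - 6r + 25 = 0
Roots: r = 3 ± 4i (complex conjugates)
General solution: y = e^(3x)(C₁cos(4x) + C₂sin(4x))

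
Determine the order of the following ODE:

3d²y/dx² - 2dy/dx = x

The order is 2 (highest derivative is of order 2).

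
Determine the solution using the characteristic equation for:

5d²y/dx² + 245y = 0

Characteristic equation: 5r² + 245 = 0
Divide by 5: r² + 49 = 0
Roots: r = ±7i (complex conjugates)
General solution: y = C₁cos(7x) + C₂sin(7x)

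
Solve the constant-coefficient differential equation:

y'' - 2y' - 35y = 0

Characteristic equation: r² - 2r - 35 = 0
Roots: r = 7, -5 (distinct real)
General solution: y = C₁e^(7x) + C₂e^(-5x)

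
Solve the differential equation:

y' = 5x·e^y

Separating variables and integrating:
-e^(-y) = 5x²/2 + C

General solution: y = -ln(C - 5x²/2)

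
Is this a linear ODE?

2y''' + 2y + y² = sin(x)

No. Nonlinear (y² term)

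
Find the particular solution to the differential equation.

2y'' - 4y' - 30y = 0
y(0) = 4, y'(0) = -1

General solution: y = C₁e^(5x) + C₂e^(-3x)
Applying ICs: C₁ = 11/8, C₂ = 21/8
Particular solution: y = (11/8)e^(5x) + (21/8)e^(-3x)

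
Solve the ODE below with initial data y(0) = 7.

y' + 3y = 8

General solution: y = 8/3 + Ce^(-3x)
Applying y(0) = 7: C = 7 - 8/3 = 13/3
Particular solution: y = 8/3 + (13/3)e^(-3x)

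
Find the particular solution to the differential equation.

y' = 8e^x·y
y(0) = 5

General solution: y = Ce^(8e^x)
Applying IC y(0) = 5:
Particular solution: y = 5e^(8(e^x - 1))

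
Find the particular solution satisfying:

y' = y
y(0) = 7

General solution: y = Ce^x
Applying IC y(0) = 7:
Particular solution: y = 7e^x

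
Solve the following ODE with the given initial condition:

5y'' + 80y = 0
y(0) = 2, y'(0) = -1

General solution: y = C₁cos(4x) + C₂sin(4x)
Complex roots r = ±4i
Applying ICs: C₁ = 2, C₂ = -1/4
Particular solution: y = 2cos(4x) - (1/4)sin(4x)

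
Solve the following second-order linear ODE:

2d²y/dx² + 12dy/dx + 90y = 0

Characteristic equation: 2r² + 12r + 90 = 0
Divide by 2: r² + 6r + 45 = 0
Roots: r = -3 ± 6i (complex conjugates)
General solution: y = e^(-3x)(C₁cos(6x) + C₂sin(6x))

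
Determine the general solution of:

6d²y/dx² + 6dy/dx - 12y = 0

Characteristic equation: 6r² + 6r - 12 = 0
Divide by 6: r² + r - 2 = 0
Roots: r = 1, -2 (distinct real)
General solution: y = C₁e^x + C₂e^(-2x)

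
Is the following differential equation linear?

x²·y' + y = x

Yes. Linear (y and its derivatives appear to the first power only, no products of y terms)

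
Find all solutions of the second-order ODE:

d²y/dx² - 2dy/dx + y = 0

Characteristic equation: r² - 2r + 1 = 0
Factored: (r - 1)² = 0
Repeated root: r = 1
General solution: y = (C₁ + C₂x)e^x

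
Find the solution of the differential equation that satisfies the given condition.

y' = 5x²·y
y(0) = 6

General solution: y = Ce^(5x³/3)
Applying IC y(0) = 6:
Particular solution: y = 6e^(5x³/3)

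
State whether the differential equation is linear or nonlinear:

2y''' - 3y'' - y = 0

Linear (y and its derivatives appear to the first power only, no products of y terms)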